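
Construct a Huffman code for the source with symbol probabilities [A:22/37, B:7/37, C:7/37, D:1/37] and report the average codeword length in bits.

Huffman tree construction:
Combine smallest probabilities repeatedly
Resulting codes:
  A: 1 (length 1)
  B: 011 (length 3)
  C: 00 (length 2)
  D: 010 (length 3)
Average length = Σ p(s) × length(s) = 1.6216 bits


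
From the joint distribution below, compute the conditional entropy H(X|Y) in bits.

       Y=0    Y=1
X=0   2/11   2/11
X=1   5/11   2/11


H(X|Y) = Σ_y p(y) H(X|Y=y)
  p(Y=0) = 7/11, H(X|Y=0) = 0.8631
  p(Y=1) = 4/11, H(X|Y=1) = 1.0000
H(X|Y) = 0.6364×0.8631 + 0.3636×1.0000 = 0.9129 bits


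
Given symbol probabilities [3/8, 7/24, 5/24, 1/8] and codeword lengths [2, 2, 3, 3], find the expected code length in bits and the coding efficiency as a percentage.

Average length L = Σ p_i × l_i = 2.3333 bits
Entropy H = 1.8956 bits
Efficiency η = H/L × 100% = 81.24%


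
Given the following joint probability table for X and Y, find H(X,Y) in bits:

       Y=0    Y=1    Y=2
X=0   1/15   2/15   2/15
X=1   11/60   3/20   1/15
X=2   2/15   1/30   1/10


H(X,Y) = -Σ p(x,y) log₂ p(x,y)
  p(0,0)=1/15: -0.0667 × log₂(0.0667) = 0.2605
  p(0,1)=2/15: -0.1333 × log₂(0.1333) = 0.3876
  p(0,2)=2/15: -0.1333 × log₂(0.1333) = 0.3876
  p(1,0)=11/60: -0.1833 × log₂(0.1833) = 0.4487
  p(1,1)=3/20: -0.1500 × log₂(0.1500) = 0.4105
  p(1,2)=1/15: -0.0667 × log₂(0.0667) = 0.2605
  p(2,0)=2/15: -0.1333 × log₂(0.1333) = 0.3876
  p(2,1)=1/30: -0.0333 × log₂(0.0333) = 0.1636
  p(2,2)=1/10: -0.1000 × log₂(0.1000) = 0.3322
H(X,Y) = 3.0387 bits


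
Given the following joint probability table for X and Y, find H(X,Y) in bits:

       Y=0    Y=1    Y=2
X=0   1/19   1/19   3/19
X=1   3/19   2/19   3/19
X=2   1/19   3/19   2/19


H(X,Y) = -Σ p(x,y) log₂ p(x,y)
  p(0,0)=1/19: -0.0526 × log₂(0.0526) = 0.2236
  p(0,1)=1/19: -0.0526 × log₂(0.0526) = 0.2236
  p(0,2)=3/19: -0.1579 × log₂(0.1579) = 0.4205
  p(1,0)=3/19: -0.1579 × log₂(0.1579) = 0.4205
  p(1,1)=2/19: -0.1053 × log₂(0.1053) = 0.3419
  p(1,2)=3/19: -0.1579 × log₂(0.1579) = 0.4205
  p(2,0)=1/19: -0.0526 × log₂(0.0526) = 0.2236
  p(2,1)=3/19: -0.1579 × log₂(0.1579) = 0.4205
  p(2,2)=2/19: -0.1053 × log₂(0.1053) = 0.3419
H(X,Y) = 3.0364 bits


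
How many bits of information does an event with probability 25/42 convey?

Information content I(x) = -log₂(p(x))
I = -log₂(25/42) = -log₂(0.5952)
I = 0.7485 bits


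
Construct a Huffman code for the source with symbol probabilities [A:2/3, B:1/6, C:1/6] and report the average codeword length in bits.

Huffman tree construction:
Combine smallest probabilities repeatedly
Resulting codes:
  A: 1 (length 1)
  B: 00 (length 2)
  C: 01 (length 2)
Average length = Σ p(s) × length(s) = 1.3333 bits


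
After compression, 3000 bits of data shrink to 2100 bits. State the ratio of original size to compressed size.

Compression ratio = Original / Compressed
= 3000 / 2100 = 1.43:1


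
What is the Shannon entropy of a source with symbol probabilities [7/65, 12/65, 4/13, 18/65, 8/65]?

H(X) = -Σ p(x) log₂ p(x)
  -7/65 × log₂(7/65) = 0.3462
  -12/65 × log₂(12/65) = 0.4500
  -4/13 × log₂(4/13) = 0.5232
  -18/65 × log₂(18/65) = 0.5130
  -8/65 × log₂(8/65) = 0.3720
H(X) = 2.2044 bits


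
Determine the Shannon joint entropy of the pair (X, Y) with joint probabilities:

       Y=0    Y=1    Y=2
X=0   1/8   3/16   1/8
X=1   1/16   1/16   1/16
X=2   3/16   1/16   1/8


H(X,Y) = -Σ p(x,y) log₂ p(x,y)
  p(0,0)=1/8: -0.1250 × log₂(0.1250) = 0.3750
  p(0,1)=3/16: -0.1875 × log₂(0.1875) = 0.4528
  p(0,2)=1/8: -0.1250 × log₂(0.1250) = 0.3750
  p(1,0)=1/16: -0.0625 × log₂(0.0625) = 0.2500
  p(1,1)=1/16: -0.0625 × log₂(0.0625) = 0.2500
  p(1,2)=1/16: -0.0625 × log₂(0.0625) = 0.2500
  p(2,0)=3/16: -0.1875 × log₂(0.1875) = 0.4528
  p(2,1)=1/16: -0.0625 × log₂(0.0625) = 0.2500
  p(2,2)=1/8: -0.1250 × log₂(0.1250) = 0.3750
H(X,Y) = 3.0306 bits


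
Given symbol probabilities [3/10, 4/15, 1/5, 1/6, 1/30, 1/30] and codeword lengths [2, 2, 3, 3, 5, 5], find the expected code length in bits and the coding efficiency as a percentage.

Average length L = Σ p_i × l_i = 2.5667 bits
Entropy H = 2.2519 bits
Efficiency η = H/L × 100% = 87.74%


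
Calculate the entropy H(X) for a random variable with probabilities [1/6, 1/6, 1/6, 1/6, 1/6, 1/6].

H(X) = -Σ p(x) log₂ p(x)
  -1/6 × log₂(1/6) = 0.4308
  -1/6 × log₂(1/6) = 0.4308
  -1/6 × log₂(1/6) = 0.4308
  -1/6 × log₂(1/6) = 0.4308
  -1/6 × log₂(1/6) = 0.4308
  -1/6 × log₂(1/6) = 0.4308
H(X) = 2.5850 bits


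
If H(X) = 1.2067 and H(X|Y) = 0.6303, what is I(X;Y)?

I(X;Y) = H(X) - H(X|Y)
I(X;Y) = 1.2067 - 0.6303 = 0.5764 bits


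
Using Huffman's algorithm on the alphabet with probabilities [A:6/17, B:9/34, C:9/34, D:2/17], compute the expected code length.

Huffman tree construction:
Combine smallest probabilities repeatedly
Resulting codes:
  A: 11 (length 2)
  B: 01 (length 2)
  C: 10 (length 2)
  D: 00 (length 2)
Average length = Σ p(s) × length(s) = 2.0000 bits


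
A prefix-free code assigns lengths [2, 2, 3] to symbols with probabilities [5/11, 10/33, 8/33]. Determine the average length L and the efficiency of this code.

Average length L = Σ p_i × l_i = 2.2424 bits
Entropy H = 1.5346 bits
Efficiency η = H/L × 100% = 68.44%


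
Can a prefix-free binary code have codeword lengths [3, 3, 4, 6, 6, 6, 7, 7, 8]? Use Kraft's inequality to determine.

Kraft inequality: Σ 2^(-l_i) ≤ 1 for prefix-free code
Calculating: 2^(-3) + 2^(-3) + 2^(-4) + 2^(-6) + 2^(-6) + 2^(-6) + 2^(-7) + 2^(-7) + 2^(-8)
= 0.125 + 0.125 + 0.0625 + 0.015625 + 0.015625 + 0.015625 + 0.0078125 + 0.0078125 + 0.00390625
= 0.3789
Since 0.3789 ≤ 1, prefix-free code exists


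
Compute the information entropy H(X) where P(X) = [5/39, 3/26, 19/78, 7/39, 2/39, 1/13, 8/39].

H(X) = -Σ p(x) log₂ p(x)
  -5/39 × log₂(5/39) = 0.3799
  -3/26 × log₂(3/26) = 0.3595
  -19/78 × log₂(19/78) = 0.4963
  -7/39 × log₂(7/39) = 0.4448
  -2/39 × log₂(2/39) = 0.2198
  -1/13 × log₂(1/13) = 0.2846
  -8/39 × log₂(8/39) = 0.4688
H(X) = 2.6537 bits


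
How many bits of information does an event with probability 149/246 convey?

Information content I(x) = -log₂(p(x))
I = -log₂(149/246) = -log₂(0.6057)
I = 0.7233 bits


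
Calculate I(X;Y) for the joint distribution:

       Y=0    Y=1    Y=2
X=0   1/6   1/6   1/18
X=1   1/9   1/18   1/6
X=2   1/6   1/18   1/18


H(X) = 1.5715, H(Y) = 1.5466, H(X,Y) = 3.0022
I(X;Y) = H(X) + H(Y) - H(X,Y) = 0.1160 bits


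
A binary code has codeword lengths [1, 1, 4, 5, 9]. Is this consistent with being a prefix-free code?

Kraft inequality: Σ 2^(-l_i) ≤ 1 for prefix-free code
Calculating: 2^(-1) + 2^(-1) + 2^(-4) + 2^(-5) + 2^(-9)
= 0.5 + 0.5 + 0.0625 + 0.03125 + 0.001953125
= 1.0957
Since 1.0957 > 1, prefix-free code does not exist


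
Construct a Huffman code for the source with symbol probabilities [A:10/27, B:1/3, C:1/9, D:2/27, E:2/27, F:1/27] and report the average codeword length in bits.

Huffman tree construction:
Combine smallest probabilities repeatedly
Resulting codes:
  A: 0 (length 1)
  B: 11 (length 2)
  C: 1011 (length 4)
  D: 1001 (length 4)
  E: 1010 (length 4)
  F: 1000 (length 4)
Average length = Σ p(s) × length(s) = 2.2222 bits


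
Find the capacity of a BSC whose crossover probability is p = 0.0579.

For BSC with error probability p:
C = 1 - H(p) where H(p) is binary entropy
H(0.0579) = -0.0579 × log₂(0.0579) - 0.9421 × log₂(0.9421)
H(p) = 0.3191
C = 1 - 0.3191 = 0.6809 bits/use


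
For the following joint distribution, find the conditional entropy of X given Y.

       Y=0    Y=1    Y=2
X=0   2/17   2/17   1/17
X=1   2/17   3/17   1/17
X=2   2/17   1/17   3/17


H(X|Y) = Σ_y p(y) H(X|Y=y)
  p(Y=0) = 6/17, H(X|Y=0) = 1.5850
  p(Y=1) = 6/17, H(X|Y=1) = 1.4591
  p(Y=2) = 5/17, H(X|Y=2) = 1.3710
H(X|Y) = 0.3529×1.5850 + 0.3529×1.4591 + 0.2941×1.3710 = 1.4776 bits


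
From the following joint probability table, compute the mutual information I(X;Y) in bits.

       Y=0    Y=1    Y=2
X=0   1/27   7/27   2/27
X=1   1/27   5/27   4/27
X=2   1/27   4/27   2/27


H(X) = 1.5664, H(Y) = 1.3195, H(X,Y) = 2.8563
I(X;Y) = H(X) + H(Y) - H(X,Y) = 0.0296 bits


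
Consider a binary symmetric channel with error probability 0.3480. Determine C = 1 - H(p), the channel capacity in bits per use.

For BSC with error probability p:
C = 1 - H(p) where H(p) is binary entropy
H(0.3480) = -0.3480 × log₂(0.3480) - 0.6520 × log₂(0.6520)
H(p) = 0.9323
C = 1 - 0.9323 = 0.0677 bits/use


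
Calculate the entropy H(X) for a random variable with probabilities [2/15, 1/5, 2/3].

H(X) = -Σ p(x) log₂ p(x)
  -2/15 × log₂(2/15) = 0.3876
  -1/5 × log₂(1/5) = 0.4644
  -2/3 × log₂(2/3) = 0.3900
H(X) = 1.2419 bits


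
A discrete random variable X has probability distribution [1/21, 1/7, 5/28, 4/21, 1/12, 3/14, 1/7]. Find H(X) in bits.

H(X) = -Σ p(x) log₂ p(x)
  -1/21 × log₂(1/21) = 0.2092
  -1/7 × log₂(1/7) = 0.4011
  -5/28 × log₂(5/28) = 0.4438
  -4/21 × log₂(4/21) = 0.4557
  -1/12 × log₂(1/12) = 0.2987
  -3/14 × log₂(3/14) = 0.4762
  -1/7 × log₂(1/7) = 0.4011
H(X) = 2.6857 bits


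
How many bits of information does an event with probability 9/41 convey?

Information content I(x) = -log₂(p(x))
I = -log₂(9/41) = -log₂(0.2195)
I = 2.1876 bits


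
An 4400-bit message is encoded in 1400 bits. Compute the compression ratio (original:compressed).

Compression ratio = Original / Compressed
= 4400 / 1400 = 3.14:1


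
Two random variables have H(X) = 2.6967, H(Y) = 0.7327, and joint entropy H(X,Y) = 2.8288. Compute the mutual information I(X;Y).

I(X;Y) = H(X) + H(Y) - H(X,Y)
I(X;Y) = 2.6967 + 0.7327 - 2.8288 = 0.6006 bits


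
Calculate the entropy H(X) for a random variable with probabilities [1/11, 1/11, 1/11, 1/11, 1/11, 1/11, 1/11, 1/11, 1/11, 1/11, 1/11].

H(X) = -Σ p(x) log₂ p(x)
  -1/11 × log₂(1/11) = 0.3145
  -1/11 × log₂(1/11) = 0.3145
  -1/11 × log₂(1/11) = 0.3145
  -1/11 × log₂(1/11) = 0.3145
  -1/11 × log₂(1/11) = 0.3145
  -1/11 × log₂(1/11) = 0.3145
  -1/11 × log₂(1/11) = 0.3145
  -1/11 × log₂(1/11) = 0.3145
  -1/11 × log₂(1/11) = 0.3145
  -1/11 × log₂(1/11) = 0.3145
  -1/11 × log₂(1/11) = 0.3145
H(X) = 3.4594 bits


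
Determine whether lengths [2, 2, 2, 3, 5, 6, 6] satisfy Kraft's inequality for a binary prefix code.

Kraft inequality: Σ 2^(-l_i) ≤ 1 for prefix-free code
Calculating: 2^(-2) + 2^(-2) + 2^(-2) + 2^(-3) + 2^(-5) + 2^(-6) + 2^(-6)
= 0.25 + 0.25 + 0.25 + 0.125 + 0.03125 + 0.015625 + 0.015625
= 0.9375
Since 0.9375 ≤ 1, prefix-free code exists


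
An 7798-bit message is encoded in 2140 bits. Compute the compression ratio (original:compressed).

Compression ratio = Original / Compressed
= 7798 / 2140 = 3.64:1


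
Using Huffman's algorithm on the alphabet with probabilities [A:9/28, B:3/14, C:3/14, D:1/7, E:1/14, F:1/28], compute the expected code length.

Huffman tree construction:
Combine smallest probabilities repeatedly
Resulting codes:
  A: 11 (length 2)
  B: 00 (length 2)
  C: 01 (length 2)
  D: 101 (length 3)
  E: 1001 (length 4)
  F: 1000 (length 4)
Average length = Σ p(s) × length(s) = 2.3571 bits


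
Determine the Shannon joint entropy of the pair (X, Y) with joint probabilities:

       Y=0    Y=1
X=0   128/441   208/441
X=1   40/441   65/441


H(X,Y) = -Σ p(x,y) log₂ p(x,y)
  p(0,0)=128/441: -0.2902 × log₂(0.2902) = 0.5180
  p(0,1)=208/441: -0.4717 × log₂(0.4717) = 0.5114
  p(1,0)=40/441: -0.0907 × log₂(0.0907) = 0.3141
  p(1,1)=65/441: -0.1474 × log₂(0.1474) = 0.4071
H(X,Y) = 1.7506 bits


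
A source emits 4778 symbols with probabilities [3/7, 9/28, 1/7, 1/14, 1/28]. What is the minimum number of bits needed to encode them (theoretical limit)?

Entropy H = 1.8949 bits/symbol
Minimum bits = H × n = 1.8949 × 4778
= 9053.81 bits


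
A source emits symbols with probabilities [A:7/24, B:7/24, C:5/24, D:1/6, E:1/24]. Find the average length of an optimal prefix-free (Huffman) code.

Huffman tree construction:
Combine smallest probabilities repeatedly
Resulting codes:
  A: 10 (length 2)
  B: 11 (length 2)
  C: 00 (length 2)
  D: 011 (length 3)
  E: 010 (length 3)
Average length = Σ p(s) × length(s) = 2.2083 bits


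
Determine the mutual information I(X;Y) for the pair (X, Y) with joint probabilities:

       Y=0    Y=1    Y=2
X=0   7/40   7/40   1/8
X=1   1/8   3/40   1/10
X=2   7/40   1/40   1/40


H(X) = 1.5154, H(Y) = 1.5223, H(X,Y) = 2.9487
I(X;Y) = H(X) + H(Y) - H(X,Y) = 0.0891 bits


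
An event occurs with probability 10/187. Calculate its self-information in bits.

Information content I(x) = -log₂(p(x))
I = -log₂(10/187) = -log₂(0.0535)
I = 4.2250 bits


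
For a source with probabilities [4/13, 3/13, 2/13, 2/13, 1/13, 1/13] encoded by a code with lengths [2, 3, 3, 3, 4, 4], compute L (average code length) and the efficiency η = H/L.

Average length L = Σ p_i × l_i = 2.8462 bits
Entropy H = 2.4116 bits
Efficiency η = H/L × 100% = 84.73%


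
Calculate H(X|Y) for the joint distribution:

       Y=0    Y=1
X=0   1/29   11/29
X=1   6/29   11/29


H(X|Y) = Σ_y p(y) H(X|Y=y)
  p(Y=0) = 7/29, H(X|Y=0) = 0.5917
  p(Y=1) = 22/29, H(X|Y=1) = 1.0000
H(X|Y) = 0.2414×0.5917 + 0.7586×1.0000 = 0.9014 bits


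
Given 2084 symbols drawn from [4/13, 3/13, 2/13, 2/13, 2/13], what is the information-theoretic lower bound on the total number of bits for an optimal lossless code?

Entropy H = 2.2578 bits/symbol
Minimum bits = H × n = 2.2578 × 2084
= 4705.16 bits


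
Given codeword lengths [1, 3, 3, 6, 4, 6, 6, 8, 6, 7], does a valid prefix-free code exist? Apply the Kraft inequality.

Kraft inequality: Σ 2^(-l_i) ≤ 1 for prefix-free code
Calculating: 2^(-1) + 2^(-3) + 2^(-3) + 2^(-6) + 2^(-4) + 2^(-6) + 2^(-6) + 2^(-8) + 2^(-6) + 2^(-7)
= 0.5 + 0.125 + 0.125 + 0.015625 + 0.0625 + 0.015625 + 0.015625 + 0.00390625 + 0.015625 + 0.0078125
= 0.8867
Since 0.8867 ≤ 1, prefix-free code exists


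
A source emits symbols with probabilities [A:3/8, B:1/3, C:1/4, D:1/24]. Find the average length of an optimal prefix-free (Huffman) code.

Huffman tree construction:
Combine smallest probabilities repeatedly
Resulting codes:
  A: 0 (length 1)
  B: 11 (length 2)
  C: 101 (length 3)
  D: 100 (length 3)
Average length = Σ p(s) × length(s) = 1.9167 bits


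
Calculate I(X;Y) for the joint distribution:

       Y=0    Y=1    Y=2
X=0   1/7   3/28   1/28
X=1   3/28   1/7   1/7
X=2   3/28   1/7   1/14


H(X) = 1.5722, H(Y) = 1.5601, H(X,Y) = 3.0836
I(X;Y) = H(X) + H(Y) - H(X,Y) = 0.0487 bits


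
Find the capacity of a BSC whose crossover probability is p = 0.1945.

For BSC with error probability p:
C = 1 - H(p) where H(p) is binary entropy
H(0.1945) = -0.1945 × log₂(0.1945) - 0.8055 × log₂(0.8055)
H(p) = 0.7108
C = 1 - 0.7108 = 0.2892 bits/use


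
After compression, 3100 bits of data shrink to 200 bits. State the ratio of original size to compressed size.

Compression ratio = Original / Compressed
= 3100 / 200 = 15.50:1


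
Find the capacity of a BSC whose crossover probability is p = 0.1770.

For BSC with error probability p:
C = 1 - H(p) where H(p) is binary entropy
H(0.1770) = -0.1770 × log₂(0.1770) - 0.8230 × log₂(0.8230)
H(p) = 0.6735
C = 1 - 0.6735 = 0.3265 bits/use


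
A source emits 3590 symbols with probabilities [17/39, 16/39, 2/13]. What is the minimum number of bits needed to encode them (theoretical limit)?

Entropy H = 1.4650 bits/symbol
Minimum bits = H × n = 1.4650 × 3590
= 5259.26 bits


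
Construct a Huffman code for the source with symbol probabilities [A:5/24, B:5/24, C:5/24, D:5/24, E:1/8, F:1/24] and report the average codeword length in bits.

Huffman tree construction:
Combine smallest probabilities repeatedly
Resulting codes:
  A: 111 (length 3)
  B: 00 (length 2)
  C: 01 (length 2)
  D: 10 (length 2)
  E: 1101 (length 4)
  F: 1100 (length 4)
Average length = Σ p(s) × length(s) = 2.5417 bits


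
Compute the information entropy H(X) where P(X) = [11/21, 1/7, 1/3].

H(X) = -Σ p(x) log₂ p(x)
  -11/21 × log₂(11/21) = 0.4887
  -1/7 × log₂(1/7) = 0.4011
  -1/3 × log₂(1/3) = 0.5283
H(X) = 1.4180 bits


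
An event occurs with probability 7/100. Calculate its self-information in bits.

Information content I(x) = -log₂(p(x))
I = -log₂(7/100) = -log₂(0.0700)
I = 3.8365 bits


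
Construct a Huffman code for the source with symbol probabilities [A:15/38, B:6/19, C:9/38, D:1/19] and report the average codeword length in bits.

Huffman tree construction:
Combine smallest probabilities repeatedly
Resulting codes:
  A: 0 (length 1)
  B: 11 (length 2)
  C: 101 (length 3)
  D: 100 (length 3)
Average length = Σ p(s) × length(s) = 1.8947 bits


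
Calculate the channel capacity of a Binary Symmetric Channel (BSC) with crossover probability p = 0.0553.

For BSC with error probability p:
C = 1 - H(p) where H(p) is binary entropy
H(0.0553) = -0.0553 × log₂(0.0553) - 0.9447 × log₂(0.9447)
H(p) = 0.3085
C = 1 - 0.3085 = 0.6915 bits/use


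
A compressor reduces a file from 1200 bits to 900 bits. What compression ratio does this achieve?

Compression ratio = Original / Compressed
= 1200 / 900 = 1.33:1


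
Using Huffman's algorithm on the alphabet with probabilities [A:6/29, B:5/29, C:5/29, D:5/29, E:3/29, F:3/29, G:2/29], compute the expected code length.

Huffman tree construction:
Combine smallest probabilities repeatedly
Resulting codes:
  A: 01 (length 2)
  B: 101 (length 3)
  C: 110 (length 3)
  D: 111 (length 3)
  E: 001 (length 3)
  F: 100 (length 3)
  G: 000 (length 3)
Average length = Σ p(s) × length(s) = 2.7931 bits


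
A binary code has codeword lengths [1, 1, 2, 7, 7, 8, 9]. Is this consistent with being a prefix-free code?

Kraft inequality: Σ 2^(-l_i) ≤ 1 for prefix-free code
Calculating: 2^(-1) + 2^(-1) + 2^(-2) + 2^(-7) + 2^(-7) + 2^(-8) + 2^(-9)
= 0.5 + 0.5 + 0.25 + 0.0078125 + 0.0078125 + 0.00390625 + 0.001953125
= 1.2715
Since 1.2715 > 1, prefix-free code does not exist


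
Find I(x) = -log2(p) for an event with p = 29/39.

Information content I(x) = -log₂(p(x))
I = -log₂(29/39) = -log₂(0.7436)
I = 0.4274 bits


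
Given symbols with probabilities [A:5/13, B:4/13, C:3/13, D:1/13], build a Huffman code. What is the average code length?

Huffman tree construction:
Combine smallest probabilities repeatedly
Resulting codes:
  A: 0 (length 1)
  B: 10 (length 2)
  C: 111 (length 3)
  D: 110 (length 3)
Average length = Σ p(s) × length(s) = 1.9231 bits


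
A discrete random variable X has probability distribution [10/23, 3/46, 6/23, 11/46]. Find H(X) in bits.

H(X) = -Σ p(x) log₂ p(x)
  -10/23 × log₂(10/23) = 0.5224
  -3/46 × log₂(3/46) = 0.2569
  -6/23 × log₂(6/23) = 0.5057
  -11/46 × log₂(11/46) = 0.4936
H(X) = 1.7786 bits


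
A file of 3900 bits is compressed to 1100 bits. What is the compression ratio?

Compression ratio = Original / Compressed
= 3900 / 1100 = 3.55:1


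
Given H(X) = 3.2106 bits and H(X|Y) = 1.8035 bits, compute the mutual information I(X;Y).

I(X;Y) = H(X) - H(X|Y)
I(X;Y) = 3.2106 - 1.8035 = 1.4071 bits


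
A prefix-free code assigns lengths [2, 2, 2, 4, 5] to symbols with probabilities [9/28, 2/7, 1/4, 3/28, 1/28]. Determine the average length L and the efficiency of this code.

Average length L = Σ p_i × l_i = 2.3214 bits
Entropy H = 2.0597 bits
Efficiency η = H/L × 100% = 88.72%


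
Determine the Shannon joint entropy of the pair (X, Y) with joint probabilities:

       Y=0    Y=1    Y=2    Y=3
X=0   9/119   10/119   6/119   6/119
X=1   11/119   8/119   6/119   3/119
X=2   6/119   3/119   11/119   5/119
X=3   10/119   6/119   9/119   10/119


H(X,Y) = -Σ p(x,y) log₂ p(x,y)
  p(0,0)=9/119: -0.0756 × log₂(0.0756) = 0.2817
  p(0,1)=10/119: -0.0840 × log₂(0.0840) = 0.3002
  p(0,2)=6/119: -0.0504 × log₂(0.0504) = 0.2173
  p(0,3)=6/119: -0.0504 × log₂(0.0504) = 0.2173
  p(1,0)=11/119: -0.0924 × log₂(0.0924) = 0.3176
  p(1,1)=8/119: -0.0672 × log₂(0.0672) = 0.2618
  p(1,2)=6/119: -0.0504 × log₂(0.0504) = 0.2173
  p(1,3)=3/119: -0.0252 × log₂(0.0252) = 0.1339
  p(2,0)=6/119: -0.0504 × log₂(0.0504) = 0.2173
  p(2,1)=3/119: -0.0252 × log₂(0.0252) = 0.1339
  p(2,2)=11/119: -0.0924 × log₂(0.0924) = 0.3176
  p(2,3)=5/119: -0.0420 × log₂(0.0420) = 0.1921
  p(3,0)=10/119: -0.0840 × log₂(0.0840) = 0.3002
  p(3,1)=6/119: -0.0504 × log₂(0.0504) = 0.2173
  p(3,2)=9/119: -0.0756 × log₂(0.0756) = 0.2817
  p(3,3)=10/119: -0.0840 × log₂(0.0840) = 0.3002
H(X,Y) = 3.9075 bits


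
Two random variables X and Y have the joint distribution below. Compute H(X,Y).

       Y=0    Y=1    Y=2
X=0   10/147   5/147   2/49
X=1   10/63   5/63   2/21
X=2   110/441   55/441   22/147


H(X,Y) = -Σ p(x,y) log₂ p(x,y)
  p(0,0)=10/147: -0.0680 × log₂(0.0680) = 0.2638
  p(0,1)=5/147: -0.0340 × log₂(0.0340) = 0.1659
  p(0,2)=2/49: -0.0408 × log₂(0.0408) = 0.1884
  p(1,0)=10/63: -0.1587 × log₂(0.1587) = 0.4215
  p(1,1)=5/63: -0.0794 × log₂(0.0794) = 0.2901
  p(1,2)=2/21: -0.0952 × log₂(0.0952) = 0.3231
  p(2,0)=110/441: -0.2494 × log₂(0.2494) = 0.4997
  p(2,1)=55/441: -0.1247 × log₂(0.1247) = 0.3746
  p(2,2)=22/147: -0.1497 × log₂(0.1497) = 0.4101
H(X,Y) = 2.9371 bits


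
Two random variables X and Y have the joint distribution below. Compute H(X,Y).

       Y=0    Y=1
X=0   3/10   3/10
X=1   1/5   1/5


H(X,Y) = -Σ p(x,y) log₂ p(x,y)
  p(0,0)=3/10: -0.3000 × log₂(0.3000) = 0.5211
  p(0,1)=3/10: -0.3000 × log₂(0.3000) = 0.5211
  p(1,0)=1/5: -0.2000 × log₂(0.2000) = 0.4644
  p(1,1)=1/5: -0.2000 × log₂(0.2000) = 0.4644
H(X,Y) = 1.9710 bits


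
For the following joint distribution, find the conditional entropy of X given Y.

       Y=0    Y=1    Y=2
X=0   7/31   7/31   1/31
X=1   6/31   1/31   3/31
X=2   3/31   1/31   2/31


H(X|Y) = Σ_y p(y) H(X|Y=y)
  p(Y=0) = 16/31, H(X|Y=0) = 1.5052
  p(Y=1) = 9/31, H(X|Y=1) = 0.9864
  p(Y=2) = 6/31, H(X|Y=2) = 1.4591
H(X|Y) = 0.5161×1.5052 + 0.2903×0.9864 + 0.1935×1.4591 = 1.3457 bits


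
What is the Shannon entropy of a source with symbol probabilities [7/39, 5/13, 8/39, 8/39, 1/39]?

H(X) = -Σ p(x) log₂ p(x)
  -7/39 × log₂(7/39) = 0.4448
  -5/13 × log₂(5/13) = 0.5302
  -8/39 × log₂(8/39) = 0.4688
  -8/39 × log₂(8/39) = 0.4688
  -1/39 × log₂(1/39) = 0.1355
H(X) = 2.0481 bits


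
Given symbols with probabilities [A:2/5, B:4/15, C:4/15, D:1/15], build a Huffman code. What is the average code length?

Huffman tree construction:
Combine smallest probabilities repeatedly
Resulting codes:
  A: 0 (length 1)
  B: 111 (length 3)
  C: 10 (length 2)
  D: 110 (length 3)
Average length = Σ p(s) × length(s) = 1.9333 bits


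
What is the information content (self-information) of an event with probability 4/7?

Information content I(x) = -log₂(p(x))
I = -log₂(4/7) = -log₂(0.5714)
I = 0.8074 bits


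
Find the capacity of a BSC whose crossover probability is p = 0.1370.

For BSC with error probability p:
C = 1 - H(p) where H(p) is binary entropy
H(0.1370) = -0.1370 × log₂(0.1370) - 0.8630 × log₂(0.8630)
H(p) = 0.5763
C = 1 - 0.5763 = 0.4237 bits/use


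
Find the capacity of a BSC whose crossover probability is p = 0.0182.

For BSC with error probability p:
C = 1 - H(p) where H(p) is binary entropy
H(0.0182) = -0.0182 × log₂(0.0182) - 0.9818 × log₂(0.9818)
H(p) = 0.1312
C = 1 - 0.1312 = 0.8688 bits/use


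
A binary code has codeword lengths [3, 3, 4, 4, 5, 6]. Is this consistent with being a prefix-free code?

Kraft inequality: Σ 2^(-l_i) ≤ 1 for prefix-free code
Calculating: 2^(-3) + 2^(-3) + 2^(-4) + 2^(-4) + 2^(-5) + 2^(-6)
= 0.125 + 0.125 + 0.0625 + 0.0625 + 0.03125 + 0.015625
= 0.4219
Since 0.4219 ≤ 1, prefix-free code exists


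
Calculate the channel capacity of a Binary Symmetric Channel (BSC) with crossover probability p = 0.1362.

For BSC with error probability p:
C = 1 - H(p) where H(p) is binary entropy
H(0.1362) = -0.1362 × log₂(0.1362) - 0.8638 × log₂(0.8638)
H(p) = 0.5742
C = 1 - 0.5742 = 0.4258 bits/use


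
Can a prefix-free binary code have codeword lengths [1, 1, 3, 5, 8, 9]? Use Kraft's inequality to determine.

Kraft inequality: Σ 2^(-l_i) ≤ 1 for prefix-free code
Calculating: 2^(-1) + 2^(-1) + 2^(-3) + 2^(-5) + 2^(-8) + 2^(-9)
= 0.5 + 0.5 + 0.125 + 0.03125 + 0.00390625 + 0.001953125
= 1.1621
Since 1.1621 > 1, prefix-free code does not exist


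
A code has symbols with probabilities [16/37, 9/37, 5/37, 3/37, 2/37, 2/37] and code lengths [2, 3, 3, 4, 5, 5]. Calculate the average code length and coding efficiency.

Average length L = Σ p_i × l_i = 2.8649 bits
Entropy H = 2.1583 bits
Efficiency η = H/L × 100% = 75.34%


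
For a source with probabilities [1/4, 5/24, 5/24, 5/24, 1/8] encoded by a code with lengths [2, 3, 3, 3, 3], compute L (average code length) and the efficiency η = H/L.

Average length L = Σ p_i × l_i = 2.7500 bits
Entropy H = 2.2894 bits
Efficiency η = H/L × 100% = 83.25%


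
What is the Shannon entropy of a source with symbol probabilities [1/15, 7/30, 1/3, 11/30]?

H(X) = -Σ p(x) log₂ p(x)
  -1/15 × log₂(1/15) = 0.2605
  -7/30 × log₂(7/30) = 0.4899
  -1/3 × log₂(1/3) = 0.5283
  -11/30 × log₂(11/30) = 0.5307
H(X) = 1.8094 bits


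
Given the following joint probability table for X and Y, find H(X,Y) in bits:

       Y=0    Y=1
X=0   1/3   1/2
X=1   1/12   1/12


H(X,Y) = -Σ p(x,y) log₂ p(x,y)
  p(0,0)=1/3: -0.3333 × log₂(0.3333) = 0.5283
  p(0,1)=1/2: -0.5000 × log₂(0.5000) = 0.5000
  p(1,0)=1/12: -0.0833 × log₂(0.0833) = 0.2987
  p(1,1)=1/12: -0.0833 × log₂(0.0833) = 0.2987
H(X,Y) = 1.6258 bits


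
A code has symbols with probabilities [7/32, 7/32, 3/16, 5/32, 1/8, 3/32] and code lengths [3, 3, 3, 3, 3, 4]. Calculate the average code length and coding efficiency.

Average length L = Σ p_i × l_i = 3.0938 bits
Entropy H = 2.5257 bits
Efficiency η = H/L × 100% = 81.64%


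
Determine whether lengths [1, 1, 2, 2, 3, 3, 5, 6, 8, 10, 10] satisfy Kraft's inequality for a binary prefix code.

Kraft inequality: Σ 2^(-l_i) ≤ 1 for prefix-free code
Calculating: 2^(-1) + 2^(-1) + 2^(-2) + 2^(-2) + 2^(-3) + 2^(-3) + 2^(-5) + 2^(-6) + 2^(-8) + 2^(-10) + 2^(-10)
= 0.5 + 0.5 + 0.25 + 0.25 + 0.125 + 0.125 + 0.03125 + 0.015625 + 0.00390625 + 0.0009765625 + 0.0009765625
= 1.8027
Since 1.8027 > 1, prefix-free code does not exist


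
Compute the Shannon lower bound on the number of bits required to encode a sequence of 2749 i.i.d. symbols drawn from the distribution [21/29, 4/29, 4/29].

Entropy H = 1.1256 bits/symbol
Minimum bits = H × n = 1.1256 × 2749
= 3094.31 bits


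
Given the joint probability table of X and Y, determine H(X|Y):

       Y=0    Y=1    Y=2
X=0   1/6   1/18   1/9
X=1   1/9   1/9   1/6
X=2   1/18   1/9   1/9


H(X|Y) = Σ_y p(y) H(X|Y=y)
  p(Y=0) = 1/3, H(X|Y=0) = 1.4591
  p(Y=1) = 5/18, H(X|Y=1) = 1.5219
  p(Y=2) = 7/18, H(X|Y=2) = 1.5567
H(X|Y) = 0.3333×1.4591 + 0.2778×1.5219 + 0.3889×1.5567 = 1.5145 bits


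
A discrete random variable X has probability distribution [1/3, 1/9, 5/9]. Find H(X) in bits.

H(X) = -Σ p(x) log₂ p(x)
  -1/3 × log₂(1/3) = 0.5283
  -1/9 × log₂(1/9) = 0.3522
  -5/9 × log₂(5/9) = 0.4711
H(X) = 1.3516 bits


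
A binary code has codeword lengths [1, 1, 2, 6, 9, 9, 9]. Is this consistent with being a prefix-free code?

Kraft inequality: Σ 2^(-l_i) ≤ 1 for prefix-free code
Calculating: 2^(-1) + 2^(-1) + 2^(-2) + 2^(-6) + 2^(-9) + 2^(-9) + 2^(-9)
= 0.5 + 0.5 + 0.25 + 0.015625 + 0.001953125 + 0.001953125 + 0.001953125
= 1.2715
Since 1.2715 > 1, prefix-free code does not exist


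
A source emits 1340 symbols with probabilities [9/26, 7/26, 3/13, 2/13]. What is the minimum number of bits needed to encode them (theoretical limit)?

Entropy H = 1.9431 bits/symbol
Minimum bits = H × n = 1.9431 × 1340
= 2603.77 bits


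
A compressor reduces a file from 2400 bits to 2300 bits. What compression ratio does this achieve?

Compression ratio = Original / Compressed
= 2400 / 2300 = 1.04:1


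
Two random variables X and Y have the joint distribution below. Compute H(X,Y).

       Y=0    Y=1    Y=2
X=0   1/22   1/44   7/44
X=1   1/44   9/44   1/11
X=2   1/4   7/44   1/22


H(X,Y) = -Σ p(x,y) log₂ p(x,y)
  p(0,0)=1/22: -0.0455 × log₂(0.0455) = 0.2027
  p(0,1)=1/44: -0.0227 × log₂(0.0227) = 0.1241
  p(0,2)=7/44: -0.1591 × log₂(0.1591) = 0.4219
  p(1,0)=1/44: -0.0227 × log₂(0.0227) = 0.1241
  p(1,1)=9/44: -0.2045 × log₂(0.2045) = 0.4683
  p(1,2)=1/11: -0.0909 × log₂(0.0909) = 0.3145
  p(2,0)=1/4: -0.2500 × log₂(0.2500) = 0.5000
  p(2,1)=7/44: -0.1591 × log₂(0.1591) = 0.4219
  p(2,2)=1/22: -0.0455 × log₂(0.0455) = 0.2027
H(X,Y) = 2.7802 bits


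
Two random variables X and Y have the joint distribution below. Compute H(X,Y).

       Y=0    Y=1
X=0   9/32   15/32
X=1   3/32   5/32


H(X,Y) = -Σ p(x,y) log₂ p(x,y)
  p(0,0)=9/32: -0.2812 × log₂(0.2812) = 0.5147
  p(0,1)=15/32: -0.4688 × log₂(0.4688) = 0.5124
  p(1,0)=3/32: -0.0938 × log₂(0.0938) = 0.3202
  p(1,1)=5/32: -0.1562 × log₂(0.1562) = 0.4184
H(X,Y) = 1.7657 bits


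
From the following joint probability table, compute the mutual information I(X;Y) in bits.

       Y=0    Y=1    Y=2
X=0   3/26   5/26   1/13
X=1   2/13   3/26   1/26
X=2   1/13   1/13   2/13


H(X) = 1.5766, H(Y) = 1.5697, H(X,Y) = 3.0420
I(X;Y) = H(X) + H(Y) - H(X,Y) = 0.1043 bits


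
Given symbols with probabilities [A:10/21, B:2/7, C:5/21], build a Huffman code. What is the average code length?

Huffman tree construction:
Combine smallest probabilities repeatedly
Resulting codes:
  A: 0 (length 1)
  B: 11 (length 2)
  C: 10 (length 2)
Average length = Σ p(s) × length(s) = 1.5238 bits


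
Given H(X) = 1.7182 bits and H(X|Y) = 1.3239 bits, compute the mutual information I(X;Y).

I(X;Y) = H(X) - H(X|Y)
I(X;Y) = 1.7182 - 1.3239 = 0.3943 bits


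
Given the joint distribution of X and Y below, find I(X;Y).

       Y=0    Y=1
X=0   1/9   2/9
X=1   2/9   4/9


H(X) = 0.9183, H(Y) = 0.9183, H(X,Y) = 1.8366
I(X;Y) = H(X) + H(Y) - H(X,Y) = 0.0000 bits


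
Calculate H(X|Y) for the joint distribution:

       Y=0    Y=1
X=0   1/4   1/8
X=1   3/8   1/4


H(X|Y) = Σ_y p(y) H(X|Y=y)
  p(Y=0) = 5/8, H(X|Y=0) = 0.9710
  p(Y=1) = 3/8, H(X|Y=1) = 0.9183
H(X|Y) = 0.6250×0.9710 + 0.3750×0.9183 = 0.9512 bits


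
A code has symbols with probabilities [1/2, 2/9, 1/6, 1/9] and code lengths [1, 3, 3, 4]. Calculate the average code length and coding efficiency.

Average length L = Σ p_i × l_i = 2.1111 bits
Entropy H = 1.7652 bits
Efficiency η = H/L × 100% = 83.62%


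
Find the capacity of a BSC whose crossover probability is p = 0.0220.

For BSC with error probability p:
C = 1 - H(p) where H(p) is binary entropy
H(0.0220) = -0.0220 × log₂(0.0220) - 0.9780 × log₂(0.9780)
H(p) = 0.1525
C = 1 - 0.1525 = 0.8475 bits/use


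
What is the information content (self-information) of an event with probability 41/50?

Information content I(x) = -log₂(p(x))
I = -log₂(41/50) = -log₂(0.8200)
I = 0.2863 bits


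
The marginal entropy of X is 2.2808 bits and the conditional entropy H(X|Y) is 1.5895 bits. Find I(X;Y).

I(X;Y) = H(X) - H(X|Y)
I(X;Y) = 2.2808 - 1.5895 = 0.6913 bits


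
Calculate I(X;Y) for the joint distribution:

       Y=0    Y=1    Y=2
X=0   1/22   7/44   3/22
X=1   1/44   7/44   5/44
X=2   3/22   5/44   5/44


H(X) = 1.5797, H(Y) = 1.5222, H(X,Y) = 3.0242
I(X;Y) = H(X) + H(Y) - H(X,Y) = 0.0777 bits


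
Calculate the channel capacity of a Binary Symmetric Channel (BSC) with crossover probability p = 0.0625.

For BSC with error probability p:
C = 1 - H(p) where H(p) is binary entropy
H(0.0625) = -0.0625 × log₂(0.0625) - 0.9375 × log₂(0.9375)
H(p) = 0.3373
C = 1 - 0.3373 = 0.6627 bits/use


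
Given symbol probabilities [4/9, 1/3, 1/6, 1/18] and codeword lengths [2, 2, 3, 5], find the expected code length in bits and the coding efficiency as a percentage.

Average length L = Σ p_i × l_i = 2.3333 bits
Entropy H = 1.7108 bits
Efficiency η = H/L × 100% = 73.32%


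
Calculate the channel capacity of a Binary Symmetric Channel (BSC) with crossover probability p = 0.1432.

For BSC with error probability p:
C = 1 - H(p) where H(p) is binary entropy
H(0.1432) = -0.1432 × log₂(0.1432) - 0.8568 × log₂(0.8568)
H(p) = 0.5926
C = 1 - 0.5926 = 0.4074 bits/use


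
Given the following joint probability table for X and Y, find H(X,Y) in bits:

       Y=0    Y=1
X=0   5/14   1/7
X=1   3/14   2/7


H(X,Y) = -Σ p(x,y) log₂ p(x,y)
  p(0,0)=5/14: -0.3571 × log₂(0.3571) = 0.5305
  p(0,1)=1/7: -0.1429 × log₂(0.1429) = 0.4011
  p(1,0)=3/14: -0.2143 × log₂(0.2143) = 0.4762
  p(1,1)=2/7: -0.2857 × log₂(0.2857) = 0.5164
H(X,Y) = 1.9242 bits


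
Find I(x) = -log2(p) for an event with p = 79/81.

Information content I(x) = -log₂(p(x))
I = -log₂(79/81) = -log₂(0.9753)
I = 0.0361 bits


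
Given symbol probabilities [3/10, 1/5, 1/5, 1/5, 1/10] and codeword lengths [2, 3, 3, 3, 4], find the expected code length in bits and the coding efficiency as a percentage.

Average length L = Σ p_i × l_i = 2.8000 bits
Entropy H = 2.2464 bits
Efficiency η = H/L × 100% = 80.23%


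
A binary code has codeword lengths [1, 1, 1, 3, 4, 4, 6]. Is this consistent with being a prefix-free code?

Kraft inequality: Σ 2^(-l_i) ≤ 1 for prefix-free code
Calculating: 2^(-1) + 2^(-1) + 2^(-1) + 2^(-3) + 2^(-4) + 2^(-4) + 2^(-6)
= 0.5 + 0.5 + 0.5 + 0.125 + 0.0625 + 0.0625 + 0.015625
= 1.7656
Since 1.7656 > 1, prefix-free code does not exist


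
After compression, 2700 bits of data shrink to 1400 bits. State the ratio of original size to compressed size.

Compression ratio = Original / Compressed
= 2700 / 1400 = 1.93:1


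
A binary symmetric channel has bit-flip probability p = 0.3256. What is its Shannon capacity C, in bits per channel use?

For BSC with error probability p:
C = 1 - H(p) where H(p) is binary entropy
H(0.3256) = -0.3256 × log₂(0.3256) - 0.6744 × log₂(0.6744)
H(p) = 0.9104
C = 1 - 0.9104 = 0.0896 bits/use


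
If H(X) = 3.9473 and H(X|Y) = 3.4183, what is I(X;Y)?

I(X;Y) = H(X) - H(X|Y)
I(X;Y) = 3.9473 - 3.4183 = 0.529 bits


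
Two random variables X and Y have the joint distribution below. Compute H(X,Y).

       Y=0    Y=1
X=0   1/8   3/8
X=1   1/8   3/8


H(X,Y) = -Σ p(x,y) log₂ p(x,y)
  p(0,0)=1/8: -0.1250 × log₂(0.1250) = 0.3750
  p(0,1)=3/8: -0.3750 × log₂(0.3750) = 0.5306
  p(1,0)=1/8: -0.1250 × log₂(0.1250) = 0.3750
  p(1,1)=3/8: -0.3750 × log₂(0.3750) = 0.5306
H(X,Y) = 1.8113 bits


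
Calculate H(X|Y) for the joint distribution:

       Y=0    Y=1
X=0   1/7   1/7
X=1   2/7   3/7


H(X|Y) = Σ_y p(y) H(X|Y=y)
  p(Y=0) = 3/7, H(X|Y=0) = 0.9183
  p(Y=1) = 4/7, H(X|Y=1) = 0.8113
H(X|Y) = 0.4286×0.9183 + 0.5714×0.8113 = 0.8571 bits


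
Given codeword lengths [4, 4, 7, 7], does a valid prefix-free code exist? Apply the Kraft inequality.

Kraft inequality: Σ 2^(-l_i) ≤ 1 for prefix-free code
Calculating: 2^(-4) + 2^(-4) + 2^(-7) + 2^(-7)
= 0.0625 + 0.0625 + 0.0078125 + 0.0078125
= 0.1406
Since 0.1406 ≤ 1, prefix-free code exists


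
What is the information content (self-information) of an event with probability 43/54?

Information content I(x) = -log₂(p(x))
I = -log₂(43/54) = -log₂(0.7963)
I = 0.3286 bits


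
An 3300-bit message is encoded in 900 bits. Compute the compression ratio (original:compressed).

Compression ratio = Original / Compressed
= 3300 / 900 = 3.67:1


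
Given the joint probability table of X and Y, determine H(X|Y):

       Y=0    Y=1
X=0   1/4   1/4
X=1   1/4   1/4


H(X|Y) = Σ_y p(y) H(X|Y=y)
  p(Y=0) = 1/2, H(X|Y=0) = 1.0000
  p(Y=1) = 1/2, H(X|Y=1) = 1.0000
H(X|Y) = 0.5000×1.0000 + 0.5000×1.0000 = 1.0000 bits


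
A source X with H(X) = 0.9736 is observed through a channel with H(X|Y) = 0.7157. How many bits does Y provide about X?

I(X;Y) = H(X) - H(X|Y)
I(X;Y) = 0.9736 - 0.7157 = 0.2579 bits


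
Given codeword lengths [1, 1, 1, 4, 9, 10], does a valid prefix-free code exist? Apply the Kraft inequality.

Kraft inequality: Σ 2^(-l_i) ≤ 1 for prefix-free code
Calculating: 2^(-1) + 2^(-1) + 2^(-1) + 2^(-4) + 2^(-9) + 2^(-10)
= 0.5 + 0.5 + 0.5 + 0.0625 + 0.001953125 + 0.0009765625
= 1.5654
Since 1.5654 > 1, prefix-free code does not exist


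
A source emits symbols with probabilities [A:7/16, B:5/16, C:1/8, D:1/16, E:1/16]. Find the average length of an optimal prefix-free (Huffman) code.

Huffman tree construction:
Combine smallest probabilities repeatedly
Resulting codes:
  A: 0 (length 1)
  B: 11 (length 2)
  C: 100 (length 3)
  D: 1010 (length 4)
  E: 1011 (length 4)
Average length = Σ p(s) × length(s) = 1.9375 bits


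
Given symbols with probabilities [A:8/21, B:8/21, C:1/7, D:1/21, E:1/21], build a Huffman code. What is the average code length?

Huffman tree construction:
Combine smallest probabilities repeatedly
Resulting codes:
  A: 11 (length 2)
  B: 0 (length 1)
  C: 101 (length 3)
  D: 1000 (length 4)
  E: 1001 (length 4)
Average length = Σ p(s) × length(s) = 1.9524 bits


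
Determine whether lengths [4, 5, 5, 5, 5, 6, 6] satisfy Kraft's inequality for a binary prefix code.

Kraft inequality: Σ 2^(-l_i) ≤ 1 for prefix-free code
Calculating: 2^(-4) + 2^(-5) + 2^(-5) + 2^(-5) + 2^(-5) + 2^(-6) + 2^(-6)
= 0.0625 + 0.03125 + 0.03125 + 0.03125 + 0.03125 + 0.015625 + 0.015625
= 0.2188
Since 0.2188 ≤ 1, prefix-free code exists


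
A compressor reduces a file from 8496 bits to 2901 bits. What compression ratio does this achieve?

Compression ratio = Original / Compressed
= 8496 / 2901 = 2.93:1


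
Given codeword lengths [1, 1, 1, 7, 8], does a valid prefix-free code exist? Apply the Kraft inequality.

Kraft inequality: Σ 2^(-l_i) ≤ 1 for prefix-free code
Calculating: 2^(-1) + 2^(-1) + 2^(-1) + 2^(-7) + 2^(-8)
= 0.5 + 0.5 + 0.5 + 0.0078125 + 0.00390625
= 1.5117
Since 1.5117 > 1, prefix-free code does not exist


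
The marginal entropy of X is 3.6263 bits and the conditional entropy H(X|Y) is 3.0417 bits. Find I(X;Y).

I(X;Y) = H(X) - H(X|Y)
I(X;Y) = 3.6263 - 3.0417 = 0.5846 bits


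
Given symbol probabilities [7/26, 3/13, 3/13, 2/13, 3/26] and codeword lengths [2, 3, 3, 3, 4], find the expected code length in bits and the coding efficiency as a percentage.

Average length L = Σ p_i × l_i = 2.8462 bits
Entropy H = 2.2610 bits
Efficiency η = H/L × 100% = 79.44%


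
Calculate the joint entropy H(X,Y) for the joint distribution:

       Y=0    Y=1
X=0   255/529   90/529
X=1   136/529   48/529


H(X,Y) = -Σ p(x,y) log₂ p(x,y)
  p(0,0)=255/529: -0.4820 × log₂(0.4820) = 0.5075
  p(0,1)=90/529: -0.1701 × log₂(0.1701) = 0.4347
  p(1,0)=136/529: -0.2571 × log₂(0.2571) = 0.5038
  p(1,1)=48/529: -0.0907 × log₂(0.0907) = 0.3141
H(X,Y) = 1.7602 bits


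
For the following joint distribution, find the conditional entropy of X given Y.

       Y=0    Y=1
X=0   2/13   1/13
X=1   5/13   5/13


H(X|Y) = Σ_y p(y) H(X|Y=y)
  p(Y=0) = 7/13, H(X|Y=0) = 0.8631
  p(Y=1) = 6/13, H(X|Y=1) = 0.6500
H(X|Y) = 0.5385×0.8631 + 0.4615×0.6500 = 0.7648 bits


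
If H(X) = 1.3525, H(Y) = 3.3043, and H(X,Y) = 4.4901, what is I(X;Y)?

I(X;Y) = H(X) + H(Y) - H(X,Y)
I(X;Y) = 1.3525 + 3.3043 - 4.4901 = 0.1667 bits


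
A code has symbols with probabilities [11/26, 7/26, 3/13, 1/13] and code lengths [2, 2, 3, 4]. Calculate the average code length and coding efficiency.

Average length L = Σ p_i × l_i = 2.3846 bits
Entropy H = 1.8076 bits
Efficiency η = H/L × 100% = 75.80%
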